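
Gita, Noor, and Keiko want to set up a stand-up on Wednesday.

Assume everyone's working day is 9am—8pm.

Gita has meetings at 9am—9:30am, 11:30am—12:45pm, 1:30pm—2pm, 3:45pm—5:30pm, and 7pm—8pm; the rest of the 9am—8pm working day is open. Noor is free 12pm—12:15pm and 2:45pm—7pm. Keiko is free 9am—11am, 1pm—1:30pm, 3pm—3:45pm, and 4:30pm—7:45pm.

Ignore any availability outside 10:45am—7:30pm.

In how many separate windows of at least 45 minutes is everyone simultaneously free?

Gita free within 09:00–20:00: 09:30–11:30, 12:45–13:30, 14:00–15:45, 17:30–19:00.
Gita ∩ Noor: 14:45–15:45, 17:30–19:00.
Gita ∩ Noor ∩ Keiko: 15:00–15:45, 17:30–19:00.
Restricted to 10:45–19:30: 15:00–15:45, 17:30–19:00.
Windows ≥ 45 min: 15:00–15:45, 17:30–19:00.
That's 2 windows.

2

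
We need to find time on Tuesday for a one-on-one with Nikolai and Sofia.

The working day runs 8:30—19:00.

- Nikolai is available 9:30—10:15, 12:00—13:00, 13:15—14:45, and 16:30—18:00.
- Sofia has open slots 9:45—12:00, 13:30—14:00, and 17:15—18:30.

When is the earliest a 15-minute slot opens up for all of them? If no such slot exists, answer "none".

09:45

Nikolai ∩ Sofia: 09:45–10:15, 13:30–14:00, 17:15–18:00.
Windows ≥ 15 min: 09:45–10:15, 13:30–14:00, 17:15–18:00.
Earliest such window starts at 09:45.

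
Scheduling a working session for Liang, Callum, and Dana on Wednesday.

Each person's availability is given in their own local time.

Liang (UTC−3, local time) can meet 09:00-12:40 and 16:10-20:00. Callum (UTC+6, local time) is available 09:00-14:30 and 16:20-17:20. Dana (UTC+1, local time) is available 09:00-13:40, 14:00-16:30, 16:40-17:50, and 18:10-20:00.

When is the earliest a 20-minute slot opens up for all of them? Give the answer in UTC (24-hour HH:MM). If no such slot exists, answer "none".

Liang → UTC: 12:00–15:40, 19:10–23:00.
Callum → UTC: 03:00–08:30, 10:20–11:20.
Dana → UTC: 08:00–12:40, 13:00–15:30, 15:40–16:50, 17:10–19:00.
Liang ∩ Callum: (none).
Liang ∩ Callum ∩ Dana: (none).
Windows ≥ 20 min: (none).

none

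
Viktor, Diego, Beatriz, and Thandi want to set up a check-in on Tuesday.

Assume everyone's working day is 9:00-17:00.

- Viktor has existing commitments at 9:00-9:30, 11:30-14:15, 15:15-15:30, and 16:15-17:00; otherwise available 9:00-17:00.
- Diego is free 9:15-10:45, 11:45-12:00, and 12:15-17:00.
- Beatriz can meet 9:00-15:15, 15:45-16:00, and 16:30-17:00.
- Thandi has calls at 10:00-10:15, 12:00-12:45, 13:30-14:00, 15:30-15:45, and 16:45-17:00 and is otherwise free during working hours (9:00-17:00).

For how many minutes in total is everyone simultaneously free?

Viktor free within 09:00–17:00: 09:30–11:30, 14:15–15:15, 15:30–16:15.
Thandi free within 09:00–17:00: 09:00–10:00, 10:15–12:00, 12:45–13:30, 14:00–15:30, 15:45–16:45.
Viktor ∩ Diego: 09:30–10:45, 14:15–15:15, 15:30–16:15.
Viktor ∩ Diego ∩ Beatriz: 09:30–10:45, 14:15–15:15, 15:45–16:00.
Viktor ∩ Diego ∩ Beatriz ∩ Thandi: 09:30–10:00, 10:15–10:45, 14:15–15:15, 15:45–16:00.
Total common minutes: 30 + 30 + 60 + 15 = 135.

135 minutes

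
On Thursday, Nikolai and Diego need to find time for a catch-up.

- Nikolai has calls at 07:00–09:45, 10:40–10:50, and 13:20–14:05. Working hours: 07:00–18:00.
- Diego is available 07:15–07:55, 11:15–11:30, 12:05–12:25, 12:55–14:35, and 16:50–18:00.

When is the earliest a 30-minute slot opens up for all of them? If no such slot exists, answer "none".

14:05

Nikolai free within 07:00–18:00: 09:45–10:40, 10:50–13:20, 14:05–18:00.
Nikolai ∩ Diego: 11:15–11:30, 12:05–12:25, 12:55–13:20, 14:05–14:35, 16:50–18:00.
Windows ≥ 30 min: 14:05–14:35, 16:50–18:00.
Earliest such window starts at 14:05.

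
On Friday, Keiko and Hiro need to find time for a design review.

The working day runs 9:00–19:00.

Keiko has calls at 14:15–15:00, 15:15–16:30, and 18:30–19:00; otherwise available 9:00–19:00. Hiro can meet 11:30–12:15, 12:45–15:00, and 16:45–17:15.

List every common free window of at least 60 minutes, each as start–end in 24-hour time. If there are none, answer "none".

12:45–14:15

Keiko free within 09:00–19:00: 09:00–14:15, 15:00–15:15, 16:30–18:30.
Keiko ∩ Hiro: 11:30–12:15, 12:45–14:15, 16:45–17:15.
Windows ≥ 60 min: 12:45–14:15.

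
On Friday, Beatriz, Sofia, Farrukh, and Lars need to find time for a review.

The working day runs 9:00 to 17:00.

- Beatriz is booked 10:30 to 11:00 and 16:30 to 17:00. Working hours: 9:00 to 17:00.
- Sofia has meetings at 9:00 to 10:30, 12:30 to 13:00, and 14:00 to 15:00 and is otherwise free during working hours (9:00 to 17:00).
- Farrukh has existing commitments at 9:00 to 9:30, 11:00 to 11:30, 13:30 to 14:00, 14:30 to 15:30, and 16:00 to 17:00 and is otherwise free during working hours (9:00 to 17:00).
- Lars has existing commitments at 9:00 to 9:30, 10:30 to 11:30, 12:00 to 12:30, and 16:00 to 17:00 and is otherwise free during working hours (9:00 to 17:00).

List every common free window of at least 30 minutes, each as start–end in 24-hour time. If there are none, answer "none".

11:30–12:00, 13:00–13:30, 15:30–16:00

Beatriz free within 09:00–17:00: 09:00–10:30, 11:00–16:30.
Sofia free within 09:00–17:00: 10:30–12:30, 13:00–14:00, 15:00–17:00.
Farrukh free within 09:00–17:00: 09:30–11:00, 11:30–13:30, 14:00–14:30, 15:30–16:00.
Lars free within 09:00–17:00: 09:30–10:30, 11:30–12:00, 12:30–16:00.
Beatriz ∩ Sofia: 11:00–12:30, 13:00–14:00, 15:00–16:30.
Beatriz ∩ Sofia ∩ Farrukh: 11:30–12:30, 13:00–13:30, 15:30–16:00.
Beatriz ∩ Sofia ∩ Farrukh ∩ Lars: 11:30–12:00, 13:00–13:30, 15:30–16:00.
Windows ≥ 30 min: 11:30–12:00, 13:00–13:30, 15:30–16:00.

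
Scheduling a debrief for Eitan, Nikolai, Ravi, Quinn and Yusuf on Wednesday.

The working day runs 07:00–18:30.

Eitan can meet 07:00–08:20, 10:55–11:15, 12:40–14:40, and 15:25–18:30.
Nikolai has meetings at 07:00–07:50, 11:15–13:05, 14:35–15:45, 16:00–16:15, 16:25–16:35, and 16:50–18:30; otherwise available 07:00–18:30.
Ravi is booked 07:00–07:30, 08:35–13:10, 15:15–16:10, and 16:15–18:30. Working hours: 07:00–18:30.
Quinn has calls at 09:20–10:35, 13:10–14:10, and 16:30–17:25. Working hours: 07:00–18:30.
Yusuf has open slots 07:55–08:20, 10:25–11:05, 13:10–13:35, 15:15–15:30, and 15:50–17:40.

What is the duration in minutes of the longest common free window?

25 minutes

Nikolai free within 07:00–18:30: 07:50–11:15, 13:05–14:35, 15:45–16:00, 16:15–16:25, 16:35–16:50.
Ravi free within 07:00–18:30: 07:30–08:35, 13:10–15:15, 16:10–16:15.
Quinn free within 07:00–18:30: 07:00–09:20, 10:35–13:10, 14:10–16:30, 17:25–18:30.
Eitan ∩ Nikolai: 07:50–08:20, 10:55–11:15, 13:05–14:35, 15:45–16:00, 16:15–16:25, 16:35–16:50.
Eitan ∩ Nikolai ∩ Ravi: 07:50–08:20, 13:10–14:35.
Eitan ∩ Nikolai ∩ Ravi ∩ Quinn: 07:50–08:20, 14:10–14:35.
Eitan ∩ Nikolai ∩ Ravi ∩ Quinn ∩ Yusuf: 07:55–08:20.
Single common window of 25 minutes.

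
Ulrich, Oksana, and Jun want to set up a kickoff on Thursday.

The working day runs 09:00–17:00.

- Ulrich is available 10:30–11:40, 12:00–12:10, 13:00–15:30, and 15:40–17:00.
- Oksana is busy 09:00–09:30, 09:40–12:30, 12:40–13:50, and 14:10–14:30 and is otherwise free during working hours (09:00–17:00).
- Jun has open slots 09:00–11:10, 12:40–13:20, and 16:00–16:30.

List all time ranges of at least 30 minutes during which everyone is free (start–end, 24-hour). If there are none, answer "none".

16:00–16:30

Oksana free within 09:00–17:00: 09:30–09:40, 12:30–12:40, 13:50–14:10, 14:30–17:00.
Ulrich ∩ Oksana: 13:50–14:10, 14:30–15:30, 15:40–17:00.
Ulrich ∩ Oksana ∩ Jun: 16:00–16:30.
Windows ≥ 30 min: 16:00–16:30.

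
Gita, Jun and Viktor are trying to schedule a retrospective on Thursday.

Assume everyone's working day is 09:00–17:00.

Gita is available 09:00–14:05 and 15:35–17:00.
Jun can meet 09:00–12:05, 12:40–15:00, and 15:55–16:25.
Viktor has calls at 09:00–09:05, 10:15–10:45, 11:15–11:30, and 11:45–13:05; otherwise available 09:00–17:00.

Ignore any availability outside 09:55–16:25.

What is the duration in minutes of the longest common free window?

60 minutes

Viktor free within 09:00–17:00: 09:05–10:15, 10:45–11:15, 11:30–11:45, 13:05–17:00.
Gita ∩ Jun: 09:00–12:05, 12:40–14:05, 15:55–16:25.
Gita ∩ Jun ∩ Viktor: 09:05–10:15, 10:45–11:15, 11:30–11:45, 13:05–14:05, 15:55–16:25.
Restricted to 09:55–16:25: 09:55–10:15, 10:45–11:15, 11:30–11:45, 13:05–14:05, 15:55–16:25.
Common window lengths: 20, 30, 15, 60, 30 min; longest is 60.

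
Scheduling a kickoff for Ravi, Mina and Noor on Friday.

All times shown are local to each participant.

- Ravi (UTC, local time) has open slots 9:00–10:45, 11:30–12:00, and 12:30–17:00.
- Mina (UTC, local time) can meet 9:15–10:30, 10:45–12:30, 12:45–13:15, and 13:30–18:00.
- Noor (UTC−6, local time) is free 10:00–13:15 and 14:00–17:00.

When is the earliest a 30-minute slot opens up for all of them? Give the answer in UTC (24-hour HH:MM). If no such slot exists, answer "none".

Ravi → UTC: 09:00–10:45, 11:30–12:00, 12:30–17:00.
Mina → UTC: 09:15–10:30, 10:45–12:30, 12:45–13:15, 13:30–18:00.
Noor → UTC: 16:00–19:15, 20:00–23:00.
Ravi ∩ Mina: 09:15–10:30, 11:30–12:00, 12:45–13:15, 13:30–17:00.
Ravi ∩ Mina ∩ Noor: 16:00–17:00.
Windows ≥ 30 min: 16:00–17:00.
Earliest such window starts at 16:00.

16:00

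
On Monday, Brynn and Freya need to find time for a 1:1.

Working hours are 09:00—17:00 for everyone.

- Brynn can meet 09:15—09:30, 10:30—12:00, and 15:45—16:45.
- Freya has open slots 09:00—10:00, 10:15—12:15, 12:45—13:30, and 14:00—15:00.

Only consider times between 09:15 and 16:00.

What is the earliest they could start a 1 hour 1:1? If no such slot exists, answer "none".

10:30

Brynn ∩ Freya: 09:15–09:30, 10:30–12:00.
Restricted to 09:15–16:00: 09:15–09:30, 10:30–12:00.
Windows ≥ 60 min: 10:30–12:00.
Earliest such window starts at 10:30.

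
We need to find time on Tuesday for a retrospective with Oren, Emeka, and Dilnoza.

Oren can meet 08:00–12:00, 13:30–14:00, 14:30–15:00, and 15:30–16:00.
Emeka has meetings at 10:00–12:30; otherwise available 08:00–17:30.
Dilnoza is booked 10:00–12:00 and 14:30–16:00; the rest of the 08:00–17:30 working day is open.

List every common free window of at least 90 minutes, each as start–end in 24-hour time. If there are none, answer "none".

Emeka free within 08:00–17:30: 08:00–10:00, 12:30–17:30.
Dilnoza free within 08:00–17:30: 08:00–10:00, 12:00–14:30, 16:00–17:30.
Oren ∩ Emeka: 08:00–10:00, 13:30–14:00, 14:30–15:00, 15:30–16:00.
Oren ∩ Emeka ∩ Dilnoza: 08:00–10:00, 13:30–14:00.
Windows ≥ 90 min: 08:00–10:00.

08:00–10:00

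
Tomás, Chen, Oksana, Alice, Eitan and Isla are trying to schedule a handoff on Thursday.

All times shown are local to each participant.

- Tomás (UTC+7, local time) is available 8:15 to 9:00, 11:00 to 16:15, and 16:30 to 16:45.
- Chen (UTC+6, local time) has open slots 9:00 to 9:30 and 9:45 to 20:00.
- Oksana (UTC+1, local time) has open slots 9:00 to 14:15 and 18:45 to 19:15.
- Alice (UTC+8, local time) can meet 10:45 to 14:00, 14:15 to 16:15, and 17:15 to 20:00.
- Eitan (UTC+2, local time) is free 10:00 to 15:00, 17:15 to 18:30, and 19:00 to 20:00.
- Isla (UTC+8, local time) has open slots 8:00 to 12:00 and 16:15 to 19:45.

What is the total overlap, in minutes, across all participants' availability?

Tomás → UTC: 01:15–02:00, 04:00–09:15, 09:30–09:45.
Chen → UTC: 03:00–03:30, 03:45–14:00.
Oksana → UTC: 08:00–13:15, 17:45–18:15.
Alice → UTC: 02:45–06:00, 06:15–08:15, 09:15–12:00.
Eitan → UTC: 08:00–13:00, 15:15–16:30, 17:00–18:00.
Isla → UTC: 00:00–04:00, 08:15–11:45.
Tomás ∩ Chen: 04:00–09:15, 09:30–09:45.
Tomás ∩ Chen ∩ Oksana: 08:00–09:15, 09:30–09:45.
Tomás ∩ Chen ∩ Oksana ∩ Alice: 08:00–08:15, 09:30–09:45.
Tomás ∩ Chen ∩ Oksana ∩ Alice ∩ Eitan: 08:00–08:15, 09:30–09:45.
Tomás ∩ Chen ∩ Oksana ∩ Alice ∩ Eitan ∩ Isla: 09:30–09:45.
Total common minutes: 15.

15 minutes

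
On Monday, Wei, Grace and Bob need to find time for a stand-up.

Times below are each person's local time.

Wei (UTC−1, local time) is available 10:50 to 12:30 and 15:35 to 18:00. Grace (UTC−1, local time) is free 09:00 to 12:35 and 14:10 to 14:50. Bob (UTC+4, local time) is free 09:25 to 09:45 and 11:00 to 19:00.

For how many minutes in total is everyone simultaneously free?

100 minutes

Wei → UTC: 11:50–13:30, 16:35–19:00.
Grace → UTC: 10:00–13:35, 15:10–15:50.
Bob → UTC: 05:25–05:45, 07:00–15:00.
Wei ∩ Grace: 11:50–13:30.
Wei ∩ Grace ∩ Bob: 11:50–13:30.
Total common minutes: 100.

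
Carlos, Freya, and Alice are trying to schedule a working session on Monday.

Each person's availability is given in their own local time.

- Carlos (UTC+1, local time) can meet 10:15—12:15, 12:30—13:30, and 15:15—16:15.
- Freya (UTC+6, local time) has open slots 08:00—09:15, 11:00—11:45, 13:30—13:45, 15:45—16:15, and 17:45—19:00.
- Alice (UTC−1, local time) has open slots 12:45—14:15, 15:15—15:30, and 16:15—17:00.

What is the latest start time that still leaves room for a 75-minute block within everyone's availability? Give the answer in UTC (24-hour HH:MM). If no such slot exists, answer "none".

none

Carlos → UTC: 09:15–11:15, 11:30–12:30, 14:15–15:15.
Freya → UTC: 02:00–03:15, 05:00–05:45, 07:30–07:45, 09:45–10:15, 11:45–13:00.
Alice → UTC: 13:45–15:15, 16:15–16:30, 17:15–18:00.
Carlos ∩ Freya: 09:45–10:15, 11:45–12:30.
Carlos ∩ Freya ∩ Alice: (none).
Windows ≥ 75 min: (none).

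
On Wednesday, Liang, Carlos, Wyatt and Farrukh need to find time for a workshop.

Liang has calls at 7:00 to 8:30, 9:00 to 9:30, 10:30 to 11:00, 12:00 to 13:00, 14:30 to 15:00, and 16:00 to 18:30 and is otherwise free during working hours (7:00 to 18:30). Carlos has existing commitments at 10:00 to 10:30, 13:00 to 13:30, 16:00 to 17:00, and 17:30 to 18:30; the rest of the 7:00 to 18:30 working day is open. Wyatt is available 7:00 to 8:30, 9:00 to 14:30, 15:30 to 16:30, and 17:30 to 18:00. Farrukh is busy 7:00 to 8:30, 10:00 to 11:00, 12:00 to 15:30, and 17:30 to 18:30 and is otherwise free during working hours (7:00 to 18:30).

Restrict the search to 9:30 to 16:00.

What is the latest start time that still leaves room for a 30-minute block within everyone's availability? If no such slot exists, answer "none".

Liang free within 07:00–18:30: 08:30–09:00, 09:30–10:30, 11:00–12:00, 13:00–14:30, 15:00–16:00.
Carlos free within 07:00–18:30: 07:00–10:00, 10:30–13:00, 13:30–16:00, 17:00–17:30.
Farrukh free within 07:00–18:30: 08:30–10:00, 11:00–12:00, 15:30–17:30.
Liang ∩ Carlos: 08:30–09:00, 09:30–10:00, 11:00–12:00, 13:30–14:30, 15:00–16:00.
Liang ∩ Carlos ∩ Wyatt: 09:30–10:00, 11:00–12:00, 13:30–14:30, 15:30–16:00.
Liang ∩ Carlos ∩ Wyatt ∩ Farrukh: 09:30–10:00, 11:00–12:00, 15:30–16:00.
Restricted to 09:30–16:00: 09:30–10:00, 11:00–12:00, 15:30–16:00.
Windows ≥ 30 min: 09:30–10:00, 11:00–12:00, 15:30–16:00.
Latest start in the last window 15:30–16:00 is 16:00 − 30 min = 15:30.

15:30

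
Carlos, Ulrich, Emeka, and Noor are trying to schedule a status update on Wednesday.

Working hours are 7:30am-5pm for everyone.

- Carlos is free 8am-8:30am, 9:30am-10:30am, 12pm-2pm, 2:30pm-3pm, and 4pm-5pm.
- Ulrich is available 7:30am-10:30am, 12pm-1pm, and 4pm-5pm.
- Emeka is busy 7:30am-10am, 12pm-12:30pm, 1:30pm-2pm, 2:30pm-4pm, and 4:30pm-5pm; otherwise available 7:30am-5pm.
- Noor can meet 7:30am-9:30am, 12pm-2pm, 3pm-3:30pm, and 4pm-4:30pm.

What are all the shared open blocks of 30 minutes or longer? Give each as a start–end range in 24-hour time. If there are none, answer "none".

12:30–13:00, 16:00–16:30

Emeka free within 07:30–17:00: 10:00–12:00, 12:30–13:30, 14:00–14:30, 16:00–16:30.
Carlos ∩ Ulrich: 08:00–08:30, 09:30–10:30, 12:00–13:00, 16:00–17:00.
Carlos ∩ Ulrich ∩ Emeka: 10:00–10:30, 12:30–13:00, 16:00–16:30.
Carlos ∩ Ulrich ∩ Emeka ∩ Noor: 12:30–13:00, 16:00–16:30.
Windows ≥ 30 min: 12:30–13:00, 16:00–16:30.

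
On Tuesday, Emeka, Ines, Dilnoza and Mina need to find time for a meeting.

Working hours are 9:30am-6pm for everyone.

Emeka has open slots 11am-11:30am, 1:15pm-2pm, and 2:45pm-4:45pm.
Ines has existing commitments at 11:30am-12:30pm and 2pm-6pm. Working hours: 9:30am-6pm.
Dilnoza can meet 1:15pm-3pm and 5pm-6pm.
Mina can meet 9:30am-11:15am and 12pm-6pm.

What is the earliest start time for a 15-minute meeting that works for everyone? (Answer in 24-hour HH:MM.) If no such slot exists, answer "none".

13:15

Ines free within 09:30–18:00: 09:30–11:30, 12:30–14:00.
Emeka ∩ Ines: 11:00–11:30, 13:15–14:00.
Emeka ∩ Ines ∩ Dilnoza: 13:15–14:00.
Emeka ∩ Ines ∩ Dilnoza ∩ Mina: 13:15–14:00.
Windows ≥ 15 min: 13:15–14:00.
Earliest such window starts at 13:15.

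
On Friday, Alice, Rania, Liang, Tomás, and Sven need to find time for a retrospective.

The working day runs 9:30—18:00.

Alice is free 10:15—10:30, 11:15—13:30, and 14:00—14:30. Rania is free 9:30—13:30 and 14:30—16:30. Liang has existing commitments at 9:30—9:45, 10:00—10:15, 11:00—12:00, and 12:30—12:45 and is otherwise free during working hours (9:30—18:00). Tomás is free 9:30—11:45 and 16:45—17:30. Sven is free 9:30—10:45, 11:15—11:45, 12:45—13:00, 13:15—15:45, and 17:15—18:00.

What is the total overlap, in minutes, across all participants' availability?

Liang free within 09:30–18:00: 09:45–10:00, 10:15–11:00, 12:00–12:30, 12:45–18:00.
Alice ∩ Rania: 10:15–10:30, 11:15–13:30.
Alice ∩ Rania ∩ Liang: 10:15–10:30, 12:00–12:30, 12:45–13:30.
Alice ∩ Rania ∩ Liang ∩ Tomás: 10:15–10:30.
Alice ∩ Rania ∩ Liang ∩ Tomás ∩ Sven: 10:15–10:30.
Total common minutes: 15.

15 minutes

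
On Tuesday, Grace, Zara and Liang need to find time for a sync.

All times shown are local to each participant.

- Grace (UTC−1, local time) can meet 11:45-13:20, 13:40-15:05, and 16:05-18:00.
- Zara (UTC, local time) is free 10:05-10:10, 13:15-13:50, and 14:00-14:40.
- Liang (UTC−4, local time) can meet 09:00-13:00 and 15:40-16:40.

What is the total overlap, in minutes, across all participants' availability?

55 minutes

Grace → UTC: 12:45–14:20, 14:40–16:05, 17:05–19:00.
Zara → UTC: 10:05–10:10, 13:15–13:50, 14:00–14:40.
Liang → UTC: 13:00–17:00, 19:40–20:40.
Grace ∩ Zara: 13:15–13:50, 14:00–14:20.
Grace ∩ Zara ∩ Liang: 13:15–13:50, 14:00–14:20.
Total common minutes: 35 + 20 = 55.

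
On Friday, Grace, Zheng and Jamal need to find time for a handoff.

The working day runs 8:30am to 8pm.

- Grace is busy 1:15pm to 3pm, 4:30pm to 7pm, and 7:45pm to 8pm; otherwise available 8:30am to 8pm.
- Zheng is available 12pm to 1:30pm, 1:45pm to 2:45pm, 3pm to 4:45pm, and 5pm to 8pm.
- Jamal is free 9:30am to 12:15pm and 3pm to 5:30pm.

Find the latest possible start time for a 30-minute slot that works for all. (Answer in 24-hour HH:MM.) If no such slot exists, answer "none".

16:00

Grace free within 08:30–20:00: 08:30–13:15, 15:00–16:30, 19:00–19:45.
Grace ∩ Zheng: 12:00–13:15, 15:00–16:30, 19:00–19:45.
Grace ∩ Zheng ∩ Jamal: 12:00–12:15, 15:00–16:30.
Windows ≥ 30 min: 15:00–16:30.
Latest start in the last window 15:00–16:30 is 16:30 − 30 min = 16:00.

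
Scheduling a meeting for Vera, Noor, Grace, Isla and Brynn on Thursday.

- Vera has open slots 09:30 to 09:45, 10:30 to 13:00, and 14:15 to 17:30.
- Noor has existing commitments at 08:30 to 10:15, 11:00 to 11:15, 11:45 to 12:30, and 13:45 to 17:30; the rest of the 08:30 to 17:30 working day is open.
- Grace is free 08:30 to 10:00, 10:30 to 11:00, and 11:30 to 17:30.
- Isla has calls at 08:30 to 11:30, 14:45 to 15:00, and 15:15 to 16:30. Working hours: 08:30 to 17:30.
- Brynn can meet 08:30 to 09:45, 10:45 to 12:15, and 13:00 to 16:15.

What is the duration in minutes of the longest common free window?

Noor free within 08:30–17:30: 10:15–11:00, 11:15–11:45, 12:30–13:45.
Isla free within 08:30–17:30: 11:30–14:45, 15:00–15:15, 16:30–17:30.
Vera ∩ Noor: 10:30–11:00, 11:15–11:45, 12:30–13:00.
Vera ∩ Noor ∩ Grace: 10:30–11:00, 11:30–11:45, 12:30–13:00.
Vera ∩ Noor ∩ Grace ∩ Isla: 11:30–11:45, 12:30–13:00.
Vera ∩ Noor ∩ Grace ∩ Isla ∩ Brynn: 11:30–11:45.
Single common window of 15 minutes.

15 minutes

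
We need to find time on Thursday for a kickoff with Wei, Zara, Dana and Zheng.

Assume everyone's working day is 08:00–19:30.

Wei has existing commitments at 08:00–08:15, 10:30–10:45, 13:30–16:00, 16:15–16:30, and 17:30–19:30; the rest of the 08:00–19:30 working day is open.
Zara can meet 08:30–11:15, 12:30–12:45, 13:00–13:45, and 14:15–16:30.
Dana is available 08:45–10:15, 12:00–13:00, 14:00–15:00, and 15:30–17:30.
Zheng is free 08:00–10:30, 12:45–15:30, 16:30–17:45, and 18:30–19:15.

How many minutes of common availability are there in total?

90 minutes

Wei free within 08:00–19:30: 08:15–10:30, 10:45–13:30, 16:00–16:15, 16:30–17:30.
Wei ∩ Zara: 08:30–10:30, 10:45–11:15, 12:30–12:45, 13:00–13:30, 16:00–16:15.
Wei ∩ Zara ∩ Dana: 08:45–10:15, 12:30–12:45, 16:00–16:15.
Wei ∩ Zara ∩ Dana ∩ Zheng: 08:45–10:15.
Total common minutes: 90.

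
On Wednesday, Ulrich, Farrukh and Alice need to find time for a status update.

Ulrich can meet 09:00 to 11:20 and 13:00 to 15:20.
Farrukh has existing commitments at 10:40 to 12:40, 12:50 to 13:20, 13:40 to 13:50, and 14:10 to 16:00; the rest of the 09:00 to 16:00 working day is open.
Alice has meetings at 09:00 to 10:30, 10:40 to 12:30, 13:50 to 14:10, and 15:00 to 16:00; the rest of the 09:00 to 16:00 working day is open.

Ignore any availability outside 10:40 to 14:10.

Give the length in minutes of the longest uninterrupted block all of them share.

Farrukh free within 09:00–16:00: 09:00–10:40, 12:40–12:50, 13:20–13:40, 13:50–14:10.
Alice free within 09:00–16:00: 10:30–10:40, 12:30–13:50, 14:10–15:00.
Ulrich ∩ Farrukh: 09:00–10:40, 13:20–13:40, 13:50–14:10.
Ulrich ∩ Farrukh ∩ Alice: 10:30–10:40, 13:20–13:40.
Restricted to 10:40–14:10: 13:20–13:40.
Single common window of 20 minutes.

20 minutes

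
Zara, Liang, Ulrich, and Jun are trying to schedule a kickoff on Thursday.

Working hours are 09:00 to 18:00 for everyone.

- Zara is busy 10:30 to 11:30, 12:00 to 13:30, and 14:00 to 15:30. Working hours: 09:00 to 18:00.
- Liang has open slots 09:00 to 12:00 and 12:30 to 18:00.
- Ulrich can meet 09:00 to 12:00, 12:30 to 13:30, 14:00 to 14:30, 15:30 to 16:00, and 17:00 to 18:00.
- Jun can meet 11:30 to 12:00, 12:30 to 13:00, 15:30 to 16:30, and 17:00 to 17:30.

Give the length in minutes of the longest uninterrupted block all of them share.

Zara free within 09:00–18:00: 09:00–10:30, 11:30–12:00, 13:30–14:00, 15:30–18:00.
Zara ∩ Liang: 09:00–10:30, 11:30–12:00, 13:30–14:00, 15:30–18:00.
Zara ∩ Liang ∩ Ulrich: 09:00–10:30, 11:30–12:00, 15:30–16:00, 17:00–18:00.
Zara ∩ Liang ∩ Ulrich ∩ Jun: 11:30–12:00, 15:30–16:00, 17:00–17:30.
Common window lengths: 30, 30, 30 min; longest is 30.

30 minutes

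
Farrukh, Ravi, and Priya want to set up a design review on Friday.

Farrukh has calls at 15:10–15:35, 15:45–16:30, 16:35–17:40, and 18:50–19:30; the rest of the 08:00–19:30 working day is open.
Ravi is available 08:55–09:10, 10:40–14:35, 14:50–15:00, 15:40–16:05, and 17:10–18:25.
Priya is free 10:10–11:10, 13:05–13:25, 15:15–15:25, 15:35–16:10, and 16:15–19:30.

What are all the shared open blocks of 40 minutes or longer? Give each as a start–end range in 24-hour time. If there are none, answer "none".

17:40–18:25

Farrukh free within 08:00–19:30: 08:00–15:10, 15:35–15:45, 16:30–16:35, 17:40–18:50.
Farrukh ∩ Ravi: 08:55–09:10, 10:40–14:35, 14:50–15:00, 15:40–15:45, 17:40–18:25.
Farrukh ∩ Ravi ∩ Priya: 10:40–11:10, 13:05–13:25, 15:40–15:45, 17:40–18:25.
Windows ≥ 40 min: 17:40–18:25.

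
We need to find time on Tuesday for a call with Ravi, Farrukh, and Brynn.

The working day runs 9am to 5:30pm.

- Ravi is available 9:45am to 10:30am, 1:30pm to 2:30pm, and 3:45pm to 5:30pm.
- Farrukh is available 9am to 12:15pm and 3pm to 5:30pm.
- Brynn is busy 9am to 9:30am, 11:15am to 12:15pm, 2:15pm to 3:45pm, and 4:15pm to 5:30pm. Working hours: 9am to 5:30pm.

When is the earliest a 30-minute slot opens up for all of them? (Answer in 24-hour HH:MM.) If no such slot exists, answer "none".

Brynn free within 09:00–17:30: 09:30–11:15, 12:15–14:15, 15:45–16:15.
Ravi ∩ Farrukh: 09:45–10:30, 15:45–17:30.
Ravi ∩ Farrukh ∩ Brynn: 09:45–10:30, 15:45–16:15.
Windows ≥ 30 min: 09:45–10:30, 15:45–16:15.
Earliest such window starts at 09:45.

09:45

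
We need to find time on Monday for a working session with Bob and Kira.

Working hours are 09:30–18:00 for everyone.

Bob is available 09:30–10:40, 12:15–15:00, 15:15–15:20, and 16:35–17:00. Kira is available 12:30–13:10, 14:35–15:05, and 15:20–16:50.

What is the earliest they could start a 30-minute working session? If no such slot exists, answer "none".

12:30

Bob ∩ Kira: 12:30–13:10, 14:35–15:00, 16:35–16:50.
Windows ≥ 30 min: 12:30–13:10.
Earliest such window starts at 12:30.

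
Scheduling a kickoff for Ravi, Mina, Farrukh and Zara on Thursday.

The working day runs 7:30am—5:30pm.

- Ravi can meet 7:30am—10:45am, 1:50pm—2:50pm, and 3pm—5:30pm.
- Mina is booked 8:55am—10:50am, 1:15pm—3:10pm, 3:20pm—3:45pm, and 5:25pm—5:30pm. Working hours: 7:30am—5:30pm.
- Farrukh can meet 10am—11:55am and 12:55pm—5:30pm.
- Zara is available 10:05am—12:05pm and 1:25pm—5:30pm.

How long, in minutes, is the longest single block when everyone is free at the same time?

100 minutes

Mina free within 07:30–17:30: 07:30–08:55, 10:50–13:15, 15:10–15:20, 15:45–17:25.
Ravi ∩ Mina: 07:30–08:55, 15:10–15:20, 15:45–17:25.
Ravi ∩ Mina ∩ Farrukh: 15:10–15:20, 15:45–17:25.
Ravi ∩ Mina ∩ Farrukh ∩ Zara: 15:10–15:20, 15:45–17:25.
Common window lengths: 10, 100 min; longest is 100.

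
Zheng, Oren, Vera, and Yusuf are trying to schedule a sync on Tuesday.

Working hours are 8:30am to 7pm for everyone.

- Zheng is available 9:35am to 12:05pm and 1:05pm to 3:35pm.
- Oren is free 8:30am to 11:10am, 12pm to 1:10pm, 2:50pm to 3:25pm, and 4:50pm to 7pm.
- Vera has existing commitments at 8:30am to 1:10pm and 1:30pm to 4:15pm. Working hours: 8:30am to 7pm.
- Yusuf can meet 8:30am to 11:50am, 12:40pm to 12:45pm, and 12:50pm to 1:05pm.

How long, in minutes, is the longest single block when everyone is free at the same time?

Vera free within 08:30–19:00: 13:10–13:30, 16:15–19:00.
Zheng ∩ Oren: 09:35–11:10, 12:00–12:05, 13:05–13:10, 14:50–15:25.
Zheng ∩ Oren ∩ Vera: (none).
Zheng ∩ Oren ∩ Vera ∩ Yusuf: (none).
No common window.

0 minutes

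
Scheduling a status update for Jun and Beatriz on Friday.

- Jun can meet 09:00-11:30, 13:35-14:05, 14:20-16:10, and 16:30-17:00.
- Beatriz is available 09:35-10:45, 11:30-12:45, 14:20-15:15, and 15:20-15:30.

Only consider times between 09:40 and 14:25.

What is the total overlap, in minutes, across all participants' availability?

Jun ∩ Beatriz: 09:35–10:45, 14:20–15:15, 15:20–15:30.
Restricted to 09:40–14:25: 09:40–10:45, 14:20–14:25.
Total common minutes: 65 + 5 = 70.

70 minutes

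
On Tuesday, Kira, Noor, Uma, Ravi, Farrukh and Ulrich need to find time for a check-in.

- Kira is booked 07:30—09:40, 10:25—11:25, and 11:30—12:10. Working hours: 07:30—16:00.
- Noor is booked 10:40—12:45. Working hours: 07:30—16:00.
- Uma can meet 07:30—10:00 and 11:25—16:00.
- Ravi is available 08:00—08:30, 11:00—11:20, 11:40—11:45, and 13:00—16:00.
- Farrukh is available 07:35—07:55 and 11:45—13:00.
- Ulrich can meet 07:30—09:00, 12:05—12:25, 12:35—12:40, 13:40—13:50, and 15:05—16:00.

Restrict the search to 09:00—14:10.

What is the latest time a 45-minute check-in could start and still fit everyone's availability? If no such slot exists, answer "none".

none

Kira free within 07:30–16:00: 09:40–10:25, 11:25–11:30, 12:10–16:00.
Noor free within 07:30–16:00: 07:30–10:40, 12:45–16:00.
Kira ∩ Noor: 09:40–10:25, 12:45–16:00.
Kira ∩ Noor ∩ Uma: 09:40–10:00, 12:45–16:00.
Kira ∩ Noor ∩ Uma ∩ Ravi: 13:00–16:00.
Kira ∩ Noor ∩ Uma ∩ Ravi ∩ Farrukh: (none).
Kira ∩ Noor ∩ Uma ∩ Ravi ∩ Farrukh ∩ Ulrich: (none).
Restricted to 09:00–14:10: (none).
Windows ≥ 45 min: (none).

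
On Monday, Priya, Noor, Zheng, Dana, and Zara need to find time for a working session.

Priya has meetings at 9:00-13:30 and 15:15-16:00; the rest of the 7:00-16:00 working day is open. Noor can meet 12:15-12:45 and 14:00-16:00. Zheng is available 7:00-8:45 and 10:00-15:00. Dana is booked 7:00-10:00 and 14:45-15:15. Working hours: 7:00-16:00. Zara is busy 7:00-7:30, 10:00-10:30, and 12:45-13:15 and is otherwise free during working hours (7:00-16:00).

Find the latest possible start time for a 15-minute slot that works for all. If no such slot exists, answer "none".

14:30

Priya free within 07:00–16:00: 07:00–09:00, 13:30–15:15.
Dana free within 07:00–16:00: 10:00–14:45, 15:15–16:00.
Zara free within 07:00–16:00: 07:30–10:00, 10:30–12:45, 13:15–16:00.
Priya ∩ Noor: 14:00–15:15.
Priya ∩ Noor ∩ Zheng: 14:00–15:00.
Priya ∩ Noor ∩ Zheng ∩ Dana: 14:00–14:45.
Priya ∩ Noor ∩ Zheng ∩ Dana ∩ Zara: 14:00–14:45.
Windows ≥ 15 min: 14:00–14:45.
Latest start in the last window 14:00–14:45 is 14:45 − 15 min = 14:30.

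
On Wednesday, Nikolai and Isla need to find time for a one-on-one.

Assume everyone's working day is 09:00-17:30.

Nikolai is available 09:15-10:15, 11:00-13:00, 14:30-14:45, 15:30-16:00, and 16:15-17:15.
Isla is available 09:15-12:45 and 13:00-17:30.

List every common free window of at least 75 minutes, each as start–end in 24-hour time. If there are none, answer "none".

11:00–12:45

Nikolai ∩ Isla: 09:15–10:15, 11:00–12:45, 14:30–14:45, 15:30–16:00, 16:15–17:15.
Windows ≥ 75 min: 11:00–12:45.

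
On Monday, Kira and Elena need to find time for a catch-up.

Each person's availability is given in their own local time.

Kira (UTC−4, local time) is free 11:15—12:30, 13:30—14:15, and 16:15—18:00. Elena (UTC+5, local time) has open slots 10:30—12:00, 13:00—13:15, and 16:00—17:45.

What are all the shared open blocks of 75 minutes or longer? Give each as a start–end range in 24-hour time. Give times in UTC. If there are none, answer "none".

none

Kira → UTC: 15:15–16:30, 17:30–18:15, 20:15–22:00.
Elena → UTC: 05:30–07:00, 08:00–08:15, 11:00–12:45.
Kira ∩ Elena: (none).
Windows ≥ 75 min: (none).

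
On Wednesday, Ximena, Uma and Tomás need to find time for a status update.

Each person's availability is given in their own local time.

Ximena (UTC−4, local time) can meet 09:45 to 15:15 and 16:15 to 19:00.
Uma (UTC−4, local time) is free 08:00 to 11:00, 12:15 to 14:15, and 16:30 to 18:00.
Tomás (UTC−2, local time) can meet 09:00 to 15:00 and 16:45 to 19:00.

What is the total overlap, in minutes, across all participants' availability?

Ximena → UTC: 13:45–19:15, 20:15–23:00.
Uma → UTC: 12:00–15:00, 16:15–18:15, 20:30–22:00.
Tomás → UTC: 11:00–17:00, 18:45–21:00.
Ximena ∩ Uma: 13:45–15:00, 16:15–18:15, 20:30–22:00.
Ximena ∩ Uma ∩ Tomás: 13:45–15:00, 16:15–17:00, 20:30–21:00.
Total common minutes: 75 + 45 + 30 = 150.

150 minutes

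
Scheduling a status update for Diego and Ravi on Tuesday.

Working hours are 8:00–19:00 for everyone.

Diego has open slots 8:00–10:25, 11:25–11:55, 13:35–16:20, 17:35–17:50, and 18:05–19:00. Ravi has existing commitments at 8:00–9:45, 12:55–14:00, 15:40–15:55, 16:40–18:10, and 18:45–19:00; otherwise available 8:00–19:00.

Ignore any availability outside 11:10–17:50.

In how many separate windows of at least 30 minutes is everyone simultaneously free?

Ravi free within 08:00–19:00: 09:45–12:55, 14:00–15:40, 15:55–16:40, 18:10–18:45.
Diego ∩ Ravi: 09:45–10:25, 11:25–11:55, 14:00–15:40, 15:55–16:20, 18:10–18:45.
Restricted to 11:10–17:50: 11:25–11:55, 14:00–15:40, 15:55–16:20.
Windows ≥ 30 min: 11:25–11:55, 14:00–15:40.
That's 2 windows.

2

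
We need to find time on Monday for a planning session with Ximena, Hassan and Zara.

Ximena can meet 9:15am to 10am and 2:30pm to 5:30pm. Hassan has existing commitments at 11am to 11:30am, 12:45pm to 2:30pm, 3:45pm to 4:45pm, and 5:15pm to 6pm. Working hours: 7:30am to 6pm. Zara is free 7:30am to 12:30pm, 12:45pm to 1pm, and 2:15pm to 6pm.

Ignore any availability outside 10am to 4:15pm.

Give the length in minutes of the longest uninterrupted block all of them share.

75 minutes

Hassan free within 07:30–18:00: 07:30–11:00, 11:30–12:45, 14:30–15:45, 16:45–17:15.
Ximena ∩ Hassan: 09:15–10:00, 14:30–15:45, 16:45–17:15.
Ximena ∩ Hassan ∩ Zara: 09:15–10:00, 14:30–15:45, 16:45–17:15.
Restricted to 10:00–16:15: 14:30–15:45.
Single common window of 75 minutes.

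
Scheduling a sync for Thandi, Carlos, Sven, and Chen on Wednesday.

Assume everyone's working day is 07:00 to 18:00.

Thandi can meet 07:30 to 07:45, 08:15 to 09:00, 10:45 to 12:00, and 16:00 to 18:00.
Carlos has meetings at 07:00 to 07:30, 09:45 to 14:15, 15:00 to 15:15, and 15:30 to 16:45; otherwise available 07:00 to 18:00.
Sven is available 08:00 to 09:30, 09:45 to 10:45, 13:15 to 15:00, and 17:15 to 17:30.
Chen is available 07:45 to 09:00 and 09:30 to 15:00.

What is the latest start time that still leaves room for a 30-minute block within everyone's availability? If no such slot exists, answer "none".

Carlos free within 07:00–18:00: 07:30–09:45, 14:15–15:00, 15:15–15:30, 16:45–18:00.
Thandi ∩ Carlos: 07:30–07:45, 08:15–09:00, 16:45–18:00.
Thandi ∩ Carlos ∩ Sven: 08:15–09:00, 17:15–17:30.
Thandi ∩ Carlos ∩ Sven ∩ Chen: 08:15–09:00.
Windows ≥ 30 min: 08:15–09:00.
Latest start in the last window 08:15–09:00 is 09:00 − 30 min = 08:30.

08:30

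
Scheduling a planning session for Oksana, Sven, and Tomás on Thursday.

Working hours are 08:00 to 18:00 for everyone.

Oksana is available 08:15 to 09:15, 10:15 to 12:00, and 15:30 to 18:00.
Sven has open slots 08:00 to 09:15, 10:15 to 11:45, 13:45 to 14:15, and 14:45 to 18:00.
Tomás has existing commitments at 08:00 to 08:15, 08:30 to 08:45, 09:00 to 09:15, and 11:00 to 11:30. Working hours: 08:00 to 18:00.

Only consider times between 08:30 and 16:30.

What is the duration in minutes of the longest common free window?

60 minutes

Tomás free within 08:00–18:00: 08:15–08:30, 08:45–09:00, 09:15–11:00, 11:30–18:00.
Oksana ∩ Sven: 08:15–09:15, 10:15–11:45, 15:30–18:00.
Oksana ∩ Sven ∩ Tomás: 08:15–08:30, 08:45–09:00, 10:15–11:00, 11:30–11:45, 15:30–18:00.
Restricted to 08:30–16:30: 08:45–09:00, 10:15–11:00, 11:30–11:45, 15:30–16:30.
Common window lengths: 15, 45, 15, 60 min; longest is 60.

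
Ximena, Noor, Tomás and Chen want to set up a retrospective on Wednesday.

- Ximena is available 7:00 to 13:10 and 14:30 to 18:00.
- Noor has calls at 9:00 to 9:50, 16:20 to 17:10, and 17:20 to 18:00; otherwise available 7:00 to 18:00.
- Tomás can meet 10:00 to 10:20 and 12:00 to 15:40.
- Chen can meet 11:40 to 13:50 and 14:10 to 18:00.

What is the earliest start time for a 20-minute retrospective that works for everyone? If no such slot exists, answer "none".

Noor free within 07:00–18:00: 07:00–09:00, 09:50–16:20, 17:10–17:20.
Ximena ∩ Noor: 07:00–09:00, 09:50–13:10, 14:30–16:20, 17:10–17:20.
Ximena ∩ Noor ∩ Tomás: 10:00–10:20, 12:00–13:10, 14:30–15:40.
Ximena ∩ Noor ∩ Tomás ∩ Chen: 12:00–13:10, 14:30–15:40.
Windows ≥ 20 min: 12:00–13:10, 14:30–15:40.
Earliest such window starts at 12:00.

12:00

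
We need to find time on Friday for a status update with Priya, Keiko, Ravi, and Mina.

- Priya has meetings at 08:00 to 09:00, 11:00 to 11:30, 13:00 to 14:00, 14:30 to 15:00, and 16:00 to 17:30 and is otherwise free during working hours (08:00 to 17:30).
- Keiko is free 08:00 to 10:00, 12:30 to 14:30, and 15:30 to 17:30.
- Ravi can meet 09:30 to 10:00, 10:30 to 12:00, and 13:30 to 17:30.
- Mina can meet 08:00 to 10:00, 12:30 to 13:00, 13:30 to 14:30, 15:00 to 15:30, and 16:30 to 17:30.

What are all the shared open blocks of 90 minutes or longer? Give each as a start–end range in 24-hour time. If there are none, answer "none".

none

Priya free within 08:00–17:30: 09:00–11:00, 11:30–13:00, 14:00–14:30, 15:00–16:00.
Priya ∩ Keiko: 09:00–10:00, 12:30–13:00, 14:00–14:30, 15:30–16:00.
Priya ∩ Keiko ∩ Ravi: 09:30–10:00, 14:00–14:30, 15:30–16:00.
Priya ∩ Keiko ∩ Ravi ∩ Mina: 09:30–10:00, 14:00–14:30.
Windows ≥ 90 min: (none).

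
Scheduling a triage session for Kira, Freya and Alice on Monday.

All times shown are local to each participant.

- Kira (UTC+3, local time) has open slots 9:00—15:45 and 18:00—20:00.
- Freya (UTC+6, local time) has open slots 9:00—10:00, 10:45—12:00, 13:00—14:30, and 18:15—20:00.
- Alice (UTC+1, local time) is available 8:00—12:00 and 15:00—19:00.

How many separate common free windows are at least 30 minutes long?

Kira → UTC: 06:00–12:45, 15:00–17:00.
Freya → UTC: 03:00–04:00, 04:45–06:00, 07:00–08:30, 12:15–14:00.
Alice → UTC: 07:00–11:00, 14:00–18:00.
Kira ∩ Freya: 07:00–08:30, 12:15–12:45.
Kira ∩ Freya ∩ Alice: 07:00–08:30.
Windows ≥ 30 min: 07:00–08:30.
That's 1 window.

1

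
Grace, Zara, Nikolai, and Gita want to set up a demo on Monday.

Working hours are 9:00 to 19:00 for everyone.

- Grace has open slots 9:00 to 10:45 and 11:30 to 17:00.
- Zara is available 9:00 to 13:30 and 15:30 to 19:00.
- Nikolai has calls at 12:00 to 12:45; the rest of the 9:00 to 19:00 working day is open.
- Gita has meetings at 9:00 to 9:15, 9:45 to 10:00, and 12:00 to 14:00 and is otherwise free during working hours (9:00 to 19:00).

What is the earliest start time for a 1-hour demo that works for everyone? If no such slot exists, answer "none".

Nikolai free within 09:00–19:00: 09:00–12:00, 12:45–19:00.
Gita free within 09:00–19:00: 09:15–09:45, 10:00–12:00, 14:00–19:00.
Grace ∩ Zara: 09:00–10:45, 11:30–13:30, 15:30–17:00.
Grace ∩ Zara ∩ Nikolai: 09:00–10:45, 11:30–12:00, 12:45–13:30, 15:30–17:00.
Grace ∩ Zara ∩ Nikolai ∩ Gita: 09:15–09:45, 10:00–10:45, 11:30–12:00, 15:30–17:00.
Windows ≥ 60 min: 15:30–17:00.
Earliest such window starts at 15:30.

15:30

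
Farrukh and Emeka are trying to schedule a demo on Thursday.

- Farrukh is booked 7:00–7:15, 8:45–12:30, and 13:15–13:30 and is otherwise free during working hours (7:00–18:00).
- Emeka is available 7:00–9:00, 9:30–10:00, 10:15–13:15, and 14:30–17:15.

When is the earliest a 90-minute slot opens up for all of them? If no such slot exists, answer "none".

Farrukh free within 07:00–18:00: 07:15–08:45, 12:30–13:15, 13:30–18:00.
Farrukh ∩ Emeka: 07:15–08:45, 12:30–13:15, 14:30–17:15.
Windows ≥ 90 min: 07:15–08:45, 14:30–17:15.
Earliest such window starts at 07:15.

07:15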